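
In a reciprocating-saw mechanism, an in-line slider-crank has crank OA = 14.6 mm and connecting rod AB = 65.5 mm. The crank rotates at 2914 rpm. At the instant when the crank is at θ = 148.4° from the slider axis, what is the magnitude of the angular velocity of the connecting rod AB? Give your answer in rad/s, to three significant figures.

58.3

ω = 305.2 rad/s (converted from 2914 rpm).
The rod makes angle φ with the slider axis where L sinφ = r sinθ; differentiating, L cosφ·φ̇ = r ω cosθ.
L cosφ = √(L² − r² sin²θ) = 0.065052 m.
|ω_rod| = r ω |cosθ| / √(L² − r² sin²θ) = 0.0146·305.2·0.85173/0.065052 = 58.333 rad/s.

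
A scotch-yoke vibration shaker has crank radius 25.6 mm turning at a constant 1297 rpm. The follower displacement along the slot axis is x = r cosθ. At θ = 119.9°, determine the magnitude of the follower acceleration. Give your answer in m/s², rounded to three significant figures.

235

ω = 135.8 rad/s (from 1297 rpm).
x = r cosθ ⇒ ẍ = −rω² cosθ (ω constant).
|a| = rω²|cosθ| = 0.0256·(135.8)²·|cos 119.9°| = 235.41 m/s².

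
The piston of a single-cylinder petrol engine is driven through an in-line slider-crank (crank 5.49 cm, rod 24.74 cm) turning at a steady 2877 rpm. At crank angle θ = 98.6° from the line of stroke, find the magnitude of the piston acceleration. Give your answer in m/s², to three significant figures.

1830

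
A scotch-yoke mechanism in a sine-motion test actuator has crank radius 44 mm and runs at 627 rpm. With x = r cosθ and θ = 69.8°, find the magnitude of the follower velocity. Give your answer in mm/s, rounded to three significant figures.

ω = 65.66 rad/s (from 627 rpm).
x = r cosθ ⇒ ẋ = −rω sinθ.
|v| = rω|sinθ| = 0.044·65.66·|sin 69.8°| = 2.7113 m/s = 2711.3 mm/s.

2710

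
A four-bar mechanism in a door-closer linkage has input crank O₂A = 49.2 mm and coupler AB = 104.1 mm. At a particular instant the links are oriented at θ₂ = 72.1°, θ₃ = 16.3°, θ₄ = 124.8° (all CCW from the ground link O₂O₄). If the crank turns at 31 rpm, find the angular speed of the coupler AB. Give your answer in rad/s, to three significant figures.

1.29

ω₂ = 3.246 rad/s (from 31 rpm).
Differentiating the loop-closure r₂e^{iθ₂}+r₃e^{iθ₃}=r₁+r₄e^{iθ₄} gives r₂ω₂e^{iθ₂}+r₃ω₃e^{iθ₃}=r₄ω₄e^{iθ₄}.
Eliminating the other unknown: ω₃ = r₂ω₂ sin(θ₄−θ₂) / [r₃ sin(θ₃−θ₄)].
Numerator sine = +0.79547; denominator sine = -0.94832.
Result = 0.0492·3.246·(+0.79547) / (0.1041·(-0.94832)) = -1.287 rad/s; magnitude 1.287 rad/s.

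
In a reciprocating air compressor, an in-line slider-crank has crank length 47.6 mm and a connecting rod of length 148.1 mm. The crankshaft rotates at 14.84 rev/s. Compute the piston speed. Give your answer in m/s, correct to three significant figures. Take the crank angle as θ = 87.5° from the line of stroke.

4.50

ω = 2π·14.8 = 93.24 rad/s
For an in-line slider-crank, x = r cosθ + √(L² − r² sin²θ), so v = −rω sinθ·[1 + r cosθ/√(L² − r² sin²θ)].
With r = 0.0476 m, L = 0.1481 m, θ = 87.5°: √(L² − r² sin²θ) = 0.14026 m.
v = −0.0476·93.24·0.99905·[1 + 0.0476·0.04362/0.14026] = -4.4998 m/s.
|v| = 4.4998 m/s.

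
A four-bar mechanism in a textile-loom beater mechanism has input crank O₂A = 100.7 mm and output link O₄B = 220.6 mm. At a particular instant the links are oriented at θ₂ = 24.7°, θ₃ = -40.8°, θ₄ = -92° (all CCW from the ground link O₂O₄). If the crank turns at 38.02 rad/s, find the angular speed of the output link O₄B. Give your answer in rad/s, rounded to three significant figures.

ω₂ = 38.02 rad/s
Differentiating the loop-closure r₂e^{iθ₂}+r₃e^{iθ₃}=r₁+r₄e^{iθ₄} gives r₂ω₂e^{iθ₂}+r₃ω₃e^{iθ₃}=r₄ω₄e^{iθ₄}.
Eliminating the other unknown: ω₄ = r₂ω₂ sin(θ₂−θ₃) / [r₄ sin(θ₄−θ₃)].
Numerator sine = +0.90996; denominator sine = -0.77934.
Result = 0.1007·38.02·(+0.90996) / (0.2206·(-0.77934)) = -20.264 rad/s; magnitude 20.264 rad/s.

20.3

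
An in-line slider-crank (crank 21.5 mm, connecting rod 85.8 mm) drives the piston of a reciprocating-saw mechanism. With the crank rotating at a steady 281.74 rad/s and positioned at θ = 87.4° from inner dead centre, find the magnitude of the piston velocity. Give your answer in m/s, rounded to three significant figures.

ω = 281.7 rad/s
For an in-line slider-crank, x = r cosθ + √(L² − r² sin²θ), so v = −rω sinθ·[1 + r cosθ/√(L² − r² sin²θ)].
With r = 0.0215 m, L = 0.0858 m, θ = 87.4°: √(L² − r² sin²θ) = 0.083068 m.
v = −0.0215·281.7·0.99897·[1 + 0.0215·0.04536/0.083068] = -6.1222 m/s.
|v| = 6.1222 m/s.

6.12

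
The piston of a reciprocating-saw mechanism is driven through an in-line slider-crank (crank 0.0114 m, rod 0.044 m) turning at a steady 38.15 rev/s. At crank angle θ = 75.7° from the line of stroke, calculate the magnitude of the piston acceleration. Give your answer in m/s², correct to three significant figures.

ω = 2π·38.1 = 239.7 rad/s
x(θ) = r cosθ + √(L² − r² sin²θ); with ω constant, a = ω²·d²x/dθ².
d²x/dθ² = −r cosθ − r²(cos2θ)/√u − r⁴ sin²2θ/(4u^{3/2}),  u = L² − r² sin²θ = 0.00181397 m².
Substituting r = 0.0114 m, L = 0.044 m, θ = 75.7°: d²x/dθ² = -0.00014926 m.
a = ω²·d²x/dθ² = (239.7)²·(-0.00014926) = -8.5762 m/s²;  |a| = 8.5762 m/s².

8.58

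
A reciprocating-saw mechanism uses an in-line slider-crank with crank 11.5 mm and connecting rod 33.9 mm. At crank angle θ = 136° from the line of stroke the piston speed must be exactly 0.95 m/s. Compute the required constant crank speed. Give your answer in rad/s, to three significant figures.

For an in-line slider-crank, |v_piston| = rω|sinθ|·[1 + r cosθ/√(L² − r² sin²θ)].
With r = 0.0115 m, L = 0.0339 m, θ = 136°: the bracketed kinematic factor |dx/dθ| = 0.0059827 m.
ω = v/|dx/dθ| = 0.95/0.0059827 = 158.79 rad/s.

159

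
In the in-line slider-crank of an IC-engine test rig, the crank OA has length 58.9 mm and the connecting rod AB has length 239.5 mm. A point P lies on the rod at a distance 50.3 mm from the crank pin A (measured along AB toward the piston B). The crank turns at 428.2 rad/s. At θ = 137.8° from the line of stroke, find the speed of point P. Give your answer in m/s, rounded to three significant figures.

ω = 428.2 rad/s.  Crank-pin speed |V_A| = rω = 25.221 m/s, perpendicular to OA.
Rod angle: sinφ = −(r/L) sinθ ⇒ φ = -9.509°; ω_rod = −rω cosθ/√(L²−r²sin²θ) = +79.099 rad/s.
V_P = V_A + ω_rod × AP, with AP = 0.0503 m along the rod.
Components: V_Px = −rω sinθ − a·ω_rod·sinφ = -16.284 m/s;  V_Py = rω cosθ + a·ω_rod·cosφ = -14.76 m/s.
|V_P| = √(V_Px² + V_Py²) = 21.978 m/s.

22.0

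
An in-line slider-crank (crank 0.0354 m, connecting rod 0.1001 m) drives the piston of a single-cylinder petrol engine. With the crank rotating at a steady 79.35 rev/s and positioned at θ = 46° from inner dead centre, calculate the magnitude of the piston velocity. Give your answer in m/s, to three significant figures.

ω = 2π·79.3 = 498.6 rad/s
For an in-line slider-crank, x = r cosθ + √(L² − r² sin²θ), so v = −rω sinθ·[1 + r cosθ/√(L² − r² sin²θ)].
With r = 0.0354 m, L = 0.1001 m, θ = 46°: √(L² − r² sin²θ) = 0.096807 m.
v = −0.0354·498.6·0.71934·[1 + 0.0354·0.69466/0.096807] = -15.921 m/s.
|v| = 15.921 m/s.

15.9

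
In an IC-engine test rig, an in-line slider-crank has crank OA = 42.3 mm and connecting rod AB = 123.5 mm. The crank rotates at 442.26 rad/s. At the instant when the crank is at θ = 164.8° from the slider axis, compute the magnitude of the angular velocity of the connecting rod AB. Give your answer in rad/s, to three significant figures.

ω = 442.3 rad/s
The rod makes angle φ with the slider axis where L sinφ = r sinθ; differentiating, L cosφ·φ̇ = r ω cosθ.
L cosφ = √(L² − r² sin²θ) = 0.123 m.
|ω_rod| = r ω |cosθ| / √(L² − r² sin²θ) = 0.0423·442.3·0.96502/0.123 = 146.77 rad/s.

147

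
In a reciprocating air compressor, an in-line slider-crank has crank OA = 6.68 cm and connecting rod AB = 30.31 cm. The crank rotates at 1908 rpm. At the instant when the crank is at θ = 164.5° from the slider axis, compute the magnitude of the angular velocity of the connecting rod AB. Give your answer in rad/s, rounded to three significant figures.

42.5

ω = 199.8 rad/s (converted from 1908 rpm).
The rod makes angle φ with the slider axis where L sinφ = r sinθ; differentiating, L cosφ·φ̇ = r ω cosθ.
L cosφ = √(L² − r² sin²θ) = 0.30257 m.
|ω_rod| = r ω |cosθ| / √(L² − r² sin²θ) = 0.0668·199.8·0.96363/0.30257 = 42.507 rad/s.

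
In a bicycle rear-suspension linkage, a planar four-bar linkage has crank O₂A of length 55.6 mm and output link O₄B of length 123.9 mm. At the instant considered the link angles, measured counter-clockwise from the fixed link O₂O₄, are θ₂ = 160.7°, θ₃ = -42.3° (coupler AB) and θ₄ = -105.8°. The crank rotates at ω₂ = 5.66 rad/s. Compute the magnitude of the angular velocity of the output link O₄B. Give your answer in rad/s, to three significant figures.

ω₂ = 5.66 rad/s
Differentiating the loop-closure r₂e^{iθ₂}+r₃e^{iθ₃}=r₁+r₄e^{iθ₄} gives r₂ω₂e^{iθ₂}+r₃ω₃e^{iθ₃}=r₄ω₄e^{iθ₄}.
Eliminating the other unknown: ω₄ = r₂ω₂ sin(θ₂−θ₃) / [r₄ sin(θ₄−θ₃)].
Numerator sine = -0.39073; denominator sine = -0.89493.
Result = 0.0556·5.66·(-0.39073) / (0.1239·(-0.89493)) = +1.1089 rad/s; magnitude 1.1089 rad/s.

1.11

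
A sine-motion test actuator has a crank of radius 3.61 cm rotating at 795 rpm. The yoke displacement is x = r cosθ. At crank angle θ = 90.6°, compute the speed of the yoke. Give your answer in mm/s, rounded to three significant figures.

ω = 83.25 rad/s (from 795 rpm).
x = r cosθ ⇒ ẋ = −rω sinθ.
|v| = rω|sinθ| = 0.0361·83.25·|sin 90.6°| = 3.0052 m/s = 3005.2 mm/s.

3010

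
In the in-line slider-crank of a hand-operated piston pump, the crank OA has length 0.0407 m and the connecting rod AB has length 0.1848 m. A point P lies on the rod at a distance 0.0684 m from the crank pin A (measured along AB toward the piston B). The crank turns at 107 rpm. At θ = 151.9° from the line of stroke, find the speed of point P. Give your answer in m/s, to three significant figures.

0.322

ω = 11.21 rad/s.  Crank-pin speed |V_A| = rω = 0.45604 m/s, perpendicular to OA.
Rod angle: sinφ = −(r/L) sinθ ⇒ φ = -5.954°; ω_rod = −rω cosθ/√(L²−r²sin²θ) = +2.1887 rad/s.
V_P = V_A + ω_rod × AP, with AP = 0.0684 m along the rod.
Components: V_Px = −rω sinθ − a·ω_rod·sinφ = -0.19927 m/s;  V_Py = rω cosθ + a·ω_rod·cosφ = -0.25339 m/s.
|V_P| = √(V_Px² + V_Py²) = 0.32236 m/s.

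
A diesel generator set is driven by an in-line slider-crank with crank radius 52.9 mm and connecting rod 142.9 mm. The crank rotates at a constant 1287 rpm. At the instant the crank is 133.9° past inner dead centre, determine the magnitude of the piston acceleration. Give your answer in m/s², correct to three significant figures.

ω = 2π·1287/60 = 134.8 rad/s
x(θ) = r cosθ + √(L² − r² sin²θ); with ω constant, a = ω²·d²x/dθ².
d²x/dθ² = −r cosθ − r²(cos2θ)/√u − r⁴ sin²2θ/(4u^{3/2}),  u = L² − r² sin²θ = 0.0189675 m².
Substituting r = 0.0529 m, L = 0.1429 m, θ = 133.9°: d²x/dθ² = +0.036713 m.
a = ω²·d²x/dθ² = (134.8)²·(+0.036713) = +666.85 m/s²;  |a| = 666.85 m/s².

667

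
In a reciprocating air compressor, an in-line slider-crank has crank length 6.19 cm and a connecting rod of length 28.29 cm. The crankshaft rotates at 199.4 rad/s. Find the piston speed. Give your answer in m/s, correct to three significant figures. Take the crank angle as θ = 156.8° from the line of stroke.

ω = 199.4 rad/s
For an in-line slider-crank, x = r cosθ + √(L² − r² sin²θ), so v = −rω sinθ·[1 + r cosθ/√(L² − r² sin²θ)].
With r = 0.0619 m, L = 0.2829 m, θ = 156.8°: √(L² − r² sin²θ) = 0.28185 m.
v = −0.0619·199.4·0.39394·[1 + 0.0619·-0.91914/0.28185] = -3.8808 m/s.
|v| = 3.8808 m/s.

3.88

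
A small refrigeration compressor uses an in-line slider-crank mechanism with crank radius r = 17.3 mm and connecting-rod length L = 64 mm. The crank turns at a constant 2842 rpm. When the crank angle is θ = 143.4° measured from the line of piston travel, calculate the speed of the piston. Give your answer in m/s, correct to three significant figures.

2.39

ω = 2π·2842/60 = 297.6 rad/s
For an in-line slider-crank, x = r cosθ + √(L² − r² sin²θ), so v = −rω sinθ·[1 + r cosθ/√(L² − r² sin²θ)].
With r = 0.0173 m, L = 0.064 m, θ = 143.4°: √(L² − r² sin²θ) = 0.063163 m.
v = −0.0173·297.6·0.59622·[1 + 0.0173·-0.80282/0.063163] = -2.3948 m/s.
|v| = 2.3948 m/s.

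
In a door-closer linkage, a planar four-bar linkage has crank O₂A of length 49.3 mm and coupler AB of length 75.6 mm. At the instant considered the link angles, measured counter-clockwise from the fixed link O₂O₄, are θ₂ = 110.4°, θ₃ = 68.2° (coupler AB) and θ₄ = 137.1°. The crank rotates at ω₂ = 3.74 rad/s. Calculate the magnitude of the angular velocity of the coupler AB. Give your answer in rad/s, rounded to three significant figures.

ω₂ = 3.74 rad/s
Differentiating the loop-closure r₂e^{iθ₂}+r₃e^{iθ₃}=r₁+r₄e^{iθ₄} gives r₂ω₂e^{iθ₂}+r₃ω₃e^{iθ₃}=r₄ω₄e^{iθ₄}.
Eliminating the other unknown: ω₃ = r₂ω₂ sin(θ₄−θ₂) / [r₃ sin(θ₃−θ₄)].
Numerator sine = +0.44932; denominator sine = -0.93295.
Result = 0.0493·3.74·(+0.44932) / (0.0756·(-0.93295)) = -1.1746 rad/s; magnitude 1.1746 rad/s.

1.17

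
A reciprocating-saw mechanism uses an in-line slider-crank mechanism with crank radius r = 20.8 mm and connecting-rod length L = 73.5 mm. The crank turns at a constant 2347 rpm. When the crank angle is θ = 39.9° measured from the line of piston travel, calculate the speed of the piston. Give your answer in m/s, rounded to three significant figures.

ω = 2π·2347/60 = 245.8 rad/s
For an in-line slider-crank, x = r cosθ + √(L² − r² sin²θ), so v = −rω sinθ·[1 + r cosθ/√(L² − r² sin²θ)].
With r = 0.0208 m, L = 0.0735 m, θ = 39.9°: √(L² − r² sin²θ) = 0.072279 m.
v = −0.0208·245.8·0.64145·[1 + 0.0208·0.76717/0.072279] = -4.0031 m/s.
|v| = 4.0031 m/s.

4.00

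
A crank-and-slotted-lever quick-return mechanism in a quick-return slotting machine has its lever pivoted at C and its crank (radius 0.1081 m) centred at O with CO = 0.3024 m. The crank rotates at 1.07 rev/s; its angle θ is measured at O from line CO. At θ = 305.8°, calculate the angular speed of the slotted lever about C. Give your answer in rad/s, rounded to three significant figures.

ω = 6.723 rad/s (from 1.07 rev/s).
Crank pin A relative to C: A = (d + r cosθ, r sinθ); lever angle φ = atan2(r sinθ, d + r cosθ).
Differentiating tanφ: φ̇ = rω(d cosθ + r)/(d² + r² + 2dr cosθ).
d² + r² + 2dr cosθ = |CA|² = 0.141375 m²;  d cosθ + r = +0.28499 m.
|ω_lever| = |0.1081·6.723·+0.28499| / 0.141375 = 1.465 rad/s.

1.47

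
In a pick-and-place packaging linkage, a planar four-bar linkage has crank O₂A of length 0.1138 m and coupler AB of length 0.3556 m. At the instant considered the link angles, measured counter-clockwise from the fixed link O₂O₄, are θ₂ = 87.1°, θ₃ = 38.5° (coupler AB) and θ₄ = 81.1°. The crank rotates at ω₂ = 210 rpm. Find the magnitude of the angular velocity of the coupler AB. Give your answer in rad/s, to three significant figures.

ω₂ = 21.99 rad/s (from 210 rpm).
Differentiating the loop-closure r₂e^{iθ₂}+r₃e^{iθ₃}=r₁+r₄e^{iθ₄} gives r₂ω₂e^{iθ₂}+r₃ω₃e^{iθ₃}=r₄ω₄e^{iθ₄}.
Eliminating the other unknown: ω₃ = r₂ω₂ sin(θ₄−θ₂) / [r₃ sin(θ₃−θ₄)].
Numerator sine = -0.10453; denominator sine = -0.67688.
Result = 0.1138·21.99·(-0.10453) / (0.3556·(-0.67688)) = +1.0868 rad/s; magnitude 1.0868 rad/s.

1.09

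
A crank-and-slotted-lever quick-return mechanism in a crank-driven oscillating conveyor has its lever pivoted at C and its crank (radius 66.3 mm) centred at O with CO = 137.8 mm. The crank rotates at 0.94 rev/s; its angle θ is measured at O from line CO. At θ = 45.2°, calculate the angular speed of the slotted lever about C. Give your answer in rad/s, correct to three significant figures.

ω = 5.906 rad/s (from 0.94 rev/s).
Crank pin A relative to C: A = (d + r cosθ, r sinθ); lever angle φ = atan2(r sinθ, d + r cosθ).
Differentiating tanφ: φ̇ = rω(d cosθ + r)/(d² + r² + 2dr cosθ).
d² + r² + 2dr cosθ = |CA|² = 0.0362598 m²;  d cosθ + r = +0.1634 m.
|ω_lever| = |0.0663·5.906·+0.1634| / 0.0362598 = 1.7646 rad/s.

1.76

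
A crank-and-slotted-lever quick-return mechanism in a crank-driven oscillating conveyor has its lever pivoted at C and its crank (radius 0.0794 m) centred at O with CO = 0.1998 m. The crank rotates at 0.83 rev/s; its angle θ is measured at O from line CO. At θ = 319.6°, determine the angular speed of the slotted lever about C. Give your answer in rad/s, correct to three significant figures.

1.36

ω = 5.215 rad/s (from 0.83 rev/s).
Crank pin A relative to C: A = (d + r cosθ, r sinθ); lever angle φ = atan2(r sinθ, d + r cosθ).
Differentiating tanφ: φ̇ = rω(d cosθ + r)/(d² + r² + 2dr cosθ).
d² + r² + 2dr cosθ = |CA|² = 0.0703867 m²;  d cosθ + r = +0.23156 m.
|ω_lever| = |0.0794·5.215·+0.23156| / 0.0703867 = 1.3622 rad/s.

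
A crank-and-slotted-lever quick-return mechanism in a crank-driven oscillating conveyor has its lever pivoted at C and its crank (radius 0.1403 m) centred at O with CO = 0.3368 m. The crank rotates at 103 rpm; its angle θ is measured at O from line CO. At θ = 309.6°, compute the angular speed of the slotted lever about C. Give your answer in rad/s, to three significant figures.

2.78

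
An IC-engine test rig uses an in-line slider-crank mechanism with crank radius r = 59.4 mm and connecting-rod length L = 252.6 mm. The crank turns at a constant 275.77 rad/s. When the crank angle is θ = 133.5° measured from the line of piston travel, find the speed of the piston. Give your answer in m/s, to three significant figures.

ω = 275.8 rad/s
For an in-line slider-crank, x = r cosθ + √(L² − r² sin²θ), so v = −rω sinθ·[1 + r cosθ/√(L² − r² sin²θ)].
With r = 0.0594 m, L = 0.2526 m, θ = 133.5°: √(L² − r² sin²θ) = 0.2489 m.
v = −0.0594·275.8·0.72537·[1 + 0.0594·-0.68835/0.2489] = -9.9302 m/s.
|v| = 9.9302 m/s.

9.93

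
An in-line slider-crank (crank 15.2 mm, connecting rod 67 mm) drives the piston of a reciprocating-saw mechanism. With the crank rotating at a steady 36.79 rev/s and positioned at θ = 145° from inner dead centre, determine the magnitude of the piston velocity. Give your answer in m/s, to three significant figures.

ω = 2π·36.8 = 231.2 rad/s
For an in-line slider-crank, x = r cosθ + √(L² − r² sin²θ), so v = −rω sinθ·[1 + r cosθ/√(L² − r² sin²θ)].
With r = 0.0152 m, L = 0.067 m, θ = 145°: √(L² − r² sin²θ) = 0.06643 m.
v = −0.0152·231.2·0.57358·[1 + 0.0152·-0.81915/0.06643] = -1.6376 m/s.
|v| = 1.6376 m/s.

1.64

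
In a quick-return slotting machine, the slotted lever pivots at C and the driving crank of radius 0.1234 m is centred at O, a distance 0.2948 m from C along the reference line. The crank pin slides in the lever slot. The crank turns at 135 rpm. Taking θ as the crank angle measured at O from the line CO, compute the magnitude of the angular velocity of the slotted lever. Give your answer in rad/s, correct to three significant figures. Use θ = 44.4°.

3.78

ω = 14.14 rad/s (from 135 rpm).
Crank pin A relative to C: A = (d + r cosθ, r sinθ); lever angle φ = atan2(r sinθ, d + r cosθ).
Differentiating tanφ: φ̇ = rω(d cosθ + r)/(d² + r² + 2dr cosθ).
d² + r² + 2dr cosθ = |CA|² = 0.154117 m²;  d cosθ + r = +0.33403 m.
|ω_lever| = |0.1234·14.14·+0.33403| / 0.154117 = 3.781 rad/s.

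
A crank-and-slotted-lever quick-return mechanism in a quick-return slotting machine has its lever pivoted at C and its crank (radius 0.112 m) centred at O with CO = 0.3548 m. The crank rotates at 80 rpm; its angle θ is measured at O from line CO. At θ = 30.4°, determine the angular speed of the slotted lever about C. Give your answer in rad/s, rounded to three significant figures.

1.90

ω = 8.378 rad/s (from 80 rpm).
Crank pin A relative to C: A = (d + r cosθ, r sinθ); lever angle φ = atan2(r sinθ, d + r cosθ).
Differentiating tanφ: φ̇ = rω(d cosθ + r)/(d² + r² + 2dr cosθ).
d² + r² + 2dr cosθ = |CA|² = 0.206975 m²;  d cosθ + r = +0.41802 m.
|ω_lever| = |0.112·8.378·+0.41802| / 0.206975 = 1.895 rad/s.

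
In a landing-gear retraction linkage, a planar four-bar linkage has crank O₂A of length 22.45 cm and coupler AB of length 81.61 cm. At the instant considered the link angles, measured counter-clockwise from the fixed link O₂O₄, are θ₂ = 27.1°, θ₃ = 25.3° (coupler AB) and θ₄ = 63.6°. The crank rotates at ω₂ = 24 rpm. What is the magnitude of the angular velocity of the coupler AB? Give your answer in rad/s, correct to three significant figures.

ω₂ = 2.513 rad/s (from 24 rpm).
Differentiating the loop-closure r₂e^{iθ₂}+r₃e^{iθ₃}=r₁+r₄e^{iθ₄} gives r₂ω₂e^{iθ₂}+r₃ω₃e^{iθ₃}=r₄ω₄e^{iθ₄}.
Eliminating the other unknown: ω₃ = r₂ω₂ sin(θ₄−θ₂) / [r₃ sin(θ₃−θ₄)].
Numerator sine = +0.59482; denominator sine = -0.61978.
Result = 0.2245·2.513·(+0.59482) / (0.8161·(-0.61978)) = -0.66353 rad/s; magnitude 0.66353 rad/s.

0.664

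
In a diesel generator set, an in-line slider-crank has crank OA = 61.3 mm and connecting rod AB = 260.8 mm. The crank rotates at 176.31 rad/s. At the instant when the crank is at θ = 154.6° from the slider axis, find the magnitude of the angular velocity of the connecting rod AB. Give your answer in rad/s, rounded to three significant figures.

37.6

ω = 176.3 rad/s
The rod makes angle φ with the slider axis where L sinφ = r sinθ; differentiating, L cosφ·φ̇ = r ω cosθ.
L cosφ = √(L² − r² sin²θ) = 0.25947 m.
|ω_rod| = r ω |cosθ| / √(L² − r² sin²θ) = 0.0613·176.3·0.90334/0.25947 = 37.627 rad/s.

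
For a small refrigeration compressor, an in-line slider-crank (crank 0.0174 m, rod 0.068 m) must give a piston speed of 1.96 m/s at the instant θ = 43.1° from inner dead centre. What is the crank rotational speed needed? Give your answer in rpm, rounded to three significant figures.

1320

For an in-line slider-crank, |v_piston| = rω|sinθ|·[1 + r cosθ/√(L² − r² sin²θ)].
With r = 0.0174 m, L = 0.068 m, θ = 43.1°: the bracketed kinematic factor |dx/dθ| = 0.014145 m.
ω = v/|dx/dθ| = 1.96/0.014145 = 138.56 rad/s.
N = 60ω/(2π) = 1323.2 rpm.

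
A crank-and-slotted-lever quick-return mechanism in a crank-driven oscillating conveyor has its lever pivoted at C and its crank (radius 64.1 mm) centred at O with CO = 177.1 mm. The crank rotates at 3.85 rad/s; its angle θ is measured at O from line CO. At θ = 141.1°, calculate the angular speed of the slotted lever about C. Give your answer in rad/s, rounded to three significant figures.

1.02

ω = 3.85 rad/s
Crank pin A relative to C: A = (d + r cosθ, r sinθ); lever angle φ = atan2(r sinθ, d + r cosθ).
Differentiating tanφ: φ̇ = rω(d cosθ + r)/(d² + r² + 2dr cosθ).
d² + r² + 2dr cosθ = |CA|² = 0.0178038 m²;  d cosθ + r = -0.073727 m.
|ω_lever| = |0.0641·3.85·-0.073727| / 0.0178038 = 1.022 rad/s.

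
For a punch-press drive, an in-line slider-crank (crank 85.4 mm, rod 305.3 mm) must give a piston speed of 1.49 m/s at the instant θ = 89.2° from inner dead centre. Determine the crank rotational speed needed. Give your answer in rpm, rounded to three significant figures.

For an in-line slider-crank, |v_piston| = rω|sinθ|·[1 + r cosθ/√(L² − r² sin²θ)].
With r = 0.0854 m, L = 0.3053 m, θ = 89.2°: the bracketed kinematic factor |dx/dθ| = 0.085739 m.
ω = v/|dx/dθ| = 1.49/0.085739 = 17.378 rad/s.
N = 60ω/(2π) = 165.95 rpm.

166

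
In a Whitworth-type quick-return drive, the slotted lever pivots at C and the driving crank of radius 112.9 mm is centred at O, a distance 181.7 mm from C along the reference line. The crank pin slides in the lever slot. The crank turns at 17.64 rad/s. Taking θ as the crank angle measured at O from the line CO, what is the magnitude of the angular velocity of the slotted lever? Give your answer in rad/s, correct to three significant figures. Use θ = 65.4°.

ω = 17.64 rad/s
Crank pin A relative to C: A = (d + r cosθ, r sinθ); lever angle φ = atan2(r sinθ, d + r cosθ).
Differentiating tanφ: φ̇ = rω(d cosθ + r)/(d² + r² + 2dr cosθ).
d² + r² + 2dr cosθ = |CA|² = 0.0628404 m²;  d cosθ + r = +0.18854 m.
|ω_lever| = |0.1129·17.64·+0.18854| / 0.0628404 = 5.9752 rad/s.

5.98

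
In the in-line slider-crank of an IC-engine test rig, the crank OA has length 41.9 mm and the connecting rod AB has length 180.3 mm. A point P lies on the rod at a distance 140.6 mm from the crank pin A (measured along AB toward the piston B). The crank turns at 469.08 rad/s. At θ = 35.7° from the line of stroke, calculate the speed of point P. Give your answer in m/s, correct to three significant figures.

13.6

ω = 469.1 rad/s.  Crank-pin speed |V_A| = rω = 19.654 m/s, perpendicular to OA.
Rod angle: sinφ = −(r/L) sinθ ⇒ φ = -7.794°; ω_rod = −rω cosθ/√(L²−r²sin²θ) = -89.35 rad/s.
V_P = V_A + ω_rod × AP, with AP = 0.1406 m along the rod.
Components: V_Px = −rω sinθ − a·ω_rod·sinφ = -13.173 m/s;  V_Py = rω cosθ + a·ω_rod·cosφ = +3.5144 m/s.
|V_P| = √(V_Px² + V_Py²) = 13.634 m/s.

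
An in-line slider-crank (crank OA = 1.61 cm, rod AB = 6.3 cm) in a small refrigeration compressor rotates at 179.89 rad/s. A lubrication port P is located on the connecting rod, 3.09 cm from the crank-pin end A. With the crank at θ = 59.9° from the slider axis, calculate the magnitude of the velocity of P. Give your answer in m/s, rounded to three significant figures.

2.77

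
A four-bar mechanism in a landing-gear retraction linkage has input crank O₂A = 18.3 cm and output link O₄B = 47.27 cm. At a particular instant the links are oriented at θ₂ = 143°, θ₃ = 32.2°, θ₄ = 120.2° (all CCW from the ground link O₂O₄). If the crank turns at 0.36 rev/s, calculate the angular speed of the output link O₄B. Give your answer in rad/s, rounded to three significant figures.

0.819

ω₂ = 2.262 rad/s (from 0.36 rev/s).
Differentiating the loop-closure r₂e^{iθ₂}+r₃e^{iθ₃}=r₁+r₄e^{iθ₄} gives r₂ω₂e^{iθ₂}+r₃ω₃e^{iθ₃}=r₄ω₄e^{iθ₄}.
Eliminating the other unknown: ω₄ = r₂ω₂ sin(θ₂−θ₃) / [r₄ sin(θ₄−θ₃)].
Numerator sine = +0.93483; denominator sine = +0.99939.
Result = 0.183·2.262·(+0.93483) / (0.4727·(+0.99939)) = +0.81911 rad/s; magnitude 0.81911 rad/s.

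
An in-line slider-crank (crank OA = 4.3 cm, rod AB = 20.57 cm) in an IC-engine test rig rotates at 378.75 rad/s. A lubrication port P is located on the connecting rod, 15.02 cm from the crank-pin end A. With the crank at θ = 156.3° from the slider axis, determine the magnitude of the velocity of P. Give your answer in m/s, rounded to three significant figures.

ω = 378.8 rad/s.  Crank-pin speed |V_A| = rω = 16.286 m/s, perpendicular to OA.
Rod angle: sinφ = −(r/L) sinθ ⇒ φ = -4.820°; ω_rod = −rω cosθ/√(L²−r²sin²θ) = +72.755 rad/s.
V_P = V_A + ω_rod × AP, with AP = 0.1502 m along the rod.
Components: V_Px = −rω sinθ − a·ω_rod·sinφ = -5.628 m/s;  V_Py = rω cosθ + a·ω_rod·cosφ = -4.0236 m/s.
|V_P| = √(V_Px² + V_Py²) = 6.9184 m/s.

6.92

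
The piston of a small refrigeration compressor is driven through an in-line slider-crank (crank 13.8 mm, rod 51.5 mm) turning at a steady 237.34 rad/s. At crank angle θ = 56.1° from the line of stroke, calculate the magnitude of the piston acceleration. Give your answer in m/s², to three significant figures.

356

ω = 237.3 rad/s
x(θ) = r cosθ + √(L² − r² sin²θ); with ω constant, a = ω²·d²x/dθ².
d²x/dθ² = −r cosθ − r²(cos2θ)/√u − r⁴ sin²2θ/(4u^{3/2}),  u = L² − r² sin²θ = 0.00252105 m².
Substituting r = 0.0138 m, L = 0.0515 m, θ = 56.1°: d²x/dθ² = -0.0063252 m.
a = ω²·d²x/dθ² = (237.3)²·(-0.0063252) = -356.3 m/s²;  |a| = 356.3 m/s².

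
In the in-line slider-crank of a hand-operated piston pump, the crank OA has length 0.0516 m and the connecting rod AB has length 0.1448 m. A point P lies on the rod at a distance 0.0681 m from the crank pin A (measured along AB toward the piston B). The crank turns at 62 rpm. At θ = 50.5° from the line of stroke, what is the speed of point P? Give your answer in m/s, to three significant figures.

0.309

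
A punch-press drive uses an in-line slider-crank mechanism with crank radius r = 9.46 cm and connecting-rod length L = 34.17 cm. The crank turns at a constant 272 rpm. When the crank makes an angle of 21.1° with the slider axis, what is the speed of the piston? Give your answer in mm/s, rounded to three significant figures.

1220

ω = 2π·272/60 = 28.48 rad/s
For an in-line slider-crank, x = r cosθ + √(L² − r² sin²θ), so v = −rω sinθ·[1 + r cosθ/√(L² − r² sin²θ)].
With r = 0.0946 m, L = 0.3417 m, θ = 21.1°: √(L² − r² sin²θ) = 0.34 m.
v = −0.0946·28.48·0.36000·[1 + 0.0946·0.93295/0.34] = -1.2218 m/s.
|v| = 1.2218 m/s = 1221.8 mm/s.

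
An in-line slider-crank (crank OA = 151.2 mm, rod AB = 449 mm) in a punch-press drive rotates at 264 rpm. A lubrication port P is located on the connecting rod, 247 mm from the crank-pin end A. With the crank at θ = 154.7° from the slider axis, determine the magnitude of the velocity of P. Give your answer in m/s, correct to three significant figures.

2.26

ω = 27.65 rad/s.  Crank-pin speed |V_A| = rω = 4.1801 m/s, perpendicular to OA.
Rod angle: sinφ = −(r/L) sinθ ⇒ φ = -8.274°; ω_rod = −rω cosθ/√(L²−r²sin²θ) = +8.5053 rad/s.
V_P = V_A + ω_rod × AP, with AP = 0.247 m along the rod.
Components: V_Px = −rω sinθ − a·ω_rod·sinφ = -1.4841 m/s;  V_Py = rω cosθ + a·ω_rod·cosφ = -1.7002 m/s.
|V_P| = √(V_Px² + V_Py²) = 2.2568 m/s.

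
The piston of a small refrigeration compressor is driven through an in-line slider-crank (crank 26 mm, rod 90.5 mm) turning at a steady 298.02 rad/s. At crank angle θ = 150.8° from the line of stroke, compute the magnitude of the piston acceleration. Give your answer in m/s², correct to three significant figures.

1650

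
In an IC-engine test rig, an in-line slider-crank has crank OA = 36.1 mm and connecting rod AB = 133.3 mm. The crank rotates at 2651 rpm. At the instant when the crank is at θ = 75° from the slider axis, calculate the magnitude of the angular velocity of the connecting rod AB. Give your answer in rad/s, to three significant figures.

20.2

ω = 277.6 rad/s (converted from 2651 rpm).
The rod makes angle φ with the slider axis where L sinφ = r sinθ; differentiating, L cosφ·φ̇ = r ω cosθ.
L cosφ = √(L² − r² sin²θ) = 0.12866 m.
|ω_rod| = r ω |cosθ| / √(L² − r² sin²θ) = 0.0361·277.6·0.25882/0.12866 = 20.161 rad/s.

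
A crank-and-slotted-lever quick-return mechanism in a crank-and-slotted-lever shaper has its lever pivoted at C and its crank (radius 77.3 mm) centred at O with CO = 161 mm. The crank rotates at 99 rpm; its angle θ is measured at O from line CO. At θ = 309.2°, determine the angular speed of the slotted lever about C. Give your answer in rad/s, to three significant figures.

ω = 10.37 rad/s (from 99 rpm).
Crank pin A relative to C: A = (d + r cosθ, r sinθ); lever angle φ = atan2(r sinθ, d + r cosθ).
Differentiating tanφ: φ̇ = rω(d cosθ + r)/(d² + r² + 2dr cosθ).
d² + r² + 2dr cosθ = |CA|² = 0.0476279 m²;  d cosθ + r = +0.17906 m.
|ω_lever| = |0.0773·10.37·+0.17906| / 0.0476279 = 3.0128 rad/s.

3.01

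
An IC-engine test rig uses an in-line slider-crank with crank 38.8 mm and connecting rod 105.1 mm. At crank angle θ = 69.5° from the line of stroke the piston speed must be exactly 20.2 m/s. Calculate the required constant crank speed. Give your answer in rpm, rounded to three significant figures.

For an in-line slider-crank, |v_piston| = rω|sinθ|·[1 + r cosθ/√(L² − r² sin²θ)].
With r = 0.0388 m, L = 0.1051 m, θ = 69.5°: the bracketed kinematic factor |dx/dθ| = 0.04135 m.
ω = v/|dx/dθ| = 20.2/0.04135 = 488.51 rad/s.
N = 60ω/(2π) = 4664.9 rpm.

4660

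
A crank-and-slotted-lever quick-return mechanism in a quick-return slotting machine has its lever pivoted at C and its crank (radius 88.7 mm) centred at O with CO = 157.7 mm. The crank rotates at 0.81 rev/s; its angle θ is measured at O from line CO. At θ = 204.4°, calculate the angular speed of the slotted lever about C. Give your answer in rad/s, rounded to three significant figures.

ω = 5.089 rad/s (from 0.81 rev/s).
Crank pin A relative to C: A = (d + r cosθ, r sinθ); lever angle φ = atan2(r sinθ, d + r cosθ).
Differentiating tanφ: φ̇ = rω(d cosθ + r)/(d² + r² + 2dr cosθ).
d² + r² + 2dr cosθ = |CA|² = 0.00725971 m²;  d cosθ + r = -0.054915 m.
|ω_lever| = |0.0887·5.089·-0.054915| / 0.00725971 = 3.4147 rad/s.

3.41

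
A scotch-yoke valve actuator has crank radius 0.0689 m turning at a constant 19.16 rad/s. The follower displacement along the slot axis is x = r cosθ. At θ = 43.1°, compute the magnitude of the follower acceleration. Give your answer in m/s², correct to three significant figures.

ω = 19.16 rad/s
x = r cosθ ⇒ ẍ = −rω² cosθ (ω constant).
|a| = rω²|cosθ| = 0.0689·(19.16)²·|cos 43.1°| = 18.468 m/s².

18.5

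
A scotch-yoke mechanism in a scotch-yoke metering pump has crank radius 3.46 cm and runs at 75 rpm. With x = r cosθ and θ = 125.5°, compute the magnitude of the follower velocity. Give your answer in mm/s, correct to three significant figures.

221

ω = 7.854 rad/s (from 75 rpm).
x = r cosθ ⇒ ẋ = −rω sinθ.
|v| = rω|sinθ| = 0.0346·7.854·|sin 125.5°| = 0.22123 m/s = 221.23 mm/s.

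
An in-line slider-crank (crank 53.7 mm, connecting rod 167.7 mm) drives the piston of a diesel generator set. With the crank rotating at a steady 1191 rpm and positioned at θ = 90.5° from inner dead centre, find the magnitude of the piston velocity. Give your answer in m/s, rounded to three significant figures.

6.68

ω = 2π·1191/60 = 124.7 rad/s
For an in-line slider-crank, x = r cosθ + √(L² − r² sin²θ), so v = −rω sinθ·[1 + r cosθ/√(L² − r² sin²θ)].
With r = 0.0537 m, L = 0.1677 m, θ = 90.5°: √(L² − r² sin²θ) = 0.15887 m.
v = −0.0537·124.7·0.99996·[1 + 0.0537·-0.00873/0.15887] = -6.6775 m/s.
|v| = 6.6775 m/s.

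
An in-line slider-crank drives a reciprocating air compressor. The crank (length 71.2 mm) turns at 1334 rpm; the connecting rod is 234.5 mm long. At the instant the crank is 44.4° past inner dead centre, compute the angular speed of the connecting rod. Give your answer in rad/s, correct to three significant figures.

31.0

ω = 139.7 rad/s (converted from 1334 rpm).
The rod makes angle φ with the slider axis where L sinφ = r sinθ; differentiating, L cosφ·φ̇ = r ω cosθ.
L cosφ = √(L² − r² sin²θ) = 0.22915 m.
|ω_rod| = r ω |cosθ| / √(L² − r² sin²θ) = 0.0712·139.7·0.71447/0.22915 = 31.012 rad/s.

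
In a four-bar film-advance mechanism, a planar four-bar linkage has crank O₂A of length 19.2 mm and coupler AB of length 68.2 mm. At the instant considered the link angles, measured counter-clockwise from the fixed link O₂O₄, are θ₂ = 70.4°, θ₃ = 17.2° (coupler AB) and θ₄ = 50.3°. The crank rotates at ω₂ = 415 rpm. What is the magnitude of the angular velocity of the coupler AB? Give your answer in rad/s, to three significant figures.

ω₂ = 43.46 rad/s (from 415 rpm).
Differentiating the loop-closure r₂e^{iθ₂}+r₃e^{iθ₃}=r₁+r₄e^{iθ₄} gives r₂ω₂e^{iθ₂}+r₃ω₃e^{iθ₃}=r₄ω₄e^{iθ₄}.
Eliminating the other unknown: ω₃ = r₂ω₂ sin(θ₄−θ₂) / [r₃ sin(θ₃−θ₄)].
Numerator sine = -0.34366; denominator sine = -0.54610.
Result = 0.0192·43.46·(-0.34366) / (0.0682·(-0.54610)) = +7.6993 rad/s; magnitude 7.6993 rad/s.

7.70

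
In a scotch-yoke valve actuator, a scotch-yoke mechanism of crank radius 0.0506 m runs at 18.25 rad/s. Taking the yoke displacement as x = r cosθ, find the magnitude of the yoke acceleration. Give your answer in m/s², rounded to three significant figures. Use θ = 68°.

6.31

ω = 18.25 rad/s
x = r cosθ ⇒ ẍ = −rω² cosθ (ω constant).
|a| = rω²|cosθ| = 0.0506·(18.25)²·|cos 68°| = 6.3132 m/s².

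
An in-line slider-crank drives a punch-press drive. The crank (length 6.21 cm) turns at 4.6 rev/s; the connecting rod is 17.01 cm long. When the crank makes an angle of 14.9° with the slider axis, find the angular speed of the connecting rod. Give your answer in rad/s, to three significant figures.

10.2

ω = 28.9 rad/s (converted from 4.6 rev/s).
The rod makes angle φ with the slider axis where L sinφ = r sinθ; differentiating, L cosφ·φ̇ = r ω cosθ.
L cosφ = √(L² − r² sin²θ) = 0.16935 m.
|ω_rod| = r ω |cosθ| / √(L² − r² sin²θ) = 0.0621·28.9·0.96638/0.16935 = 10.242 rad/s.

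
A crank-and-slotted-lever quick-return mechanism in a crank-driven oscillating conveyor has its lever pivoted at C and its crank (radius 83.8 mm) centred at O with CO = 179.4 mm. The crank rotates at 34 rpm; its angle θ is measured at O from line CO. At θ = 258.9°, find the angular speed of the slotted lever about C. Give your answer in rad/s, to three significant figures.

0.440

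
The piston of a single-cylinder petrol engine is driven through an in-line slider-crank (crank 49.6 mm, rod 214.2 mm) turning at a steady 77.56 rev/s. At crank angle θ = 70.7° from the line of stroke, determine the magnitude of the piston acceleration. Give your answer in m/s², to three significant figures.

ω = 2π·77.6 = 487.3 rad/s
x(θ) = r cosθ + √(L² − r² sin²θ); with ω constant, a = ω²·d²x/dθ².
d²x/dθ² = −r cosθ − r²(cos2θ)/√u − r⁴ sin²2θ/(4u^{3/2}),  u = L² − r² sin²θ = 0.0436902 m².
Substituting r = 0.0496 m, L = 0.2142 m, θ = 70.7°: d²x/dθ² = -0.0072596 m.
a = ω²·d²x/dθ² = (487.3)²·(-0.0072596) = -1724 m/s²;  |a| = 1724 m/s².

1720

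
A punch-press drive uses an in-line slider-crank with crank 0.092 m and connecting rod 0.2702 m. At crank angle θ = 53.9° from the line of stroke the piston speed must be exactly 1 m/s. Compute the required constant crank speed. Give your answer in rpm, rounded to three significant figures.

For an in-line slider-crank, |v_piston| = rω|sinθ|·[1 + r cosθ/√(L² − r² sin²θ)].
With r = 0.092 m, L = 0.2702 m, θ = 53.9°: the bracketed kinematic factor |dx/dθ| = 0.089846 m.
ω = v/|dx/dθ| = 1/0.089846 = 11.13 rad/s.
N = 60ω/(2π) = 106.28 rpm.

106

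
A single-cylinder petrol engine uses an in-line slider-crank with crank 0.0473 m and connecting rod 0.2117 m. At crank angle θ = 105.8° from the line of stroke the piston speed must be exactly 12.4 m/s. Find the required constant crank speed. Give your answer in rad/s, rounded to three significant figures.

291

For an in-line slider-crank, |v_piston| = rω|sinθ|·[1 + r cosθ/√(L² − r² sin²θ)].
With r = 0.0473 m, L = 0.2117 m, θ = 105.8°: the bracketed kinematic factor |dx/dθ| = 0.042678 m.
ω = v/|dx/dθ| = 12.4/0.042678 = 290.55 rad/s.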